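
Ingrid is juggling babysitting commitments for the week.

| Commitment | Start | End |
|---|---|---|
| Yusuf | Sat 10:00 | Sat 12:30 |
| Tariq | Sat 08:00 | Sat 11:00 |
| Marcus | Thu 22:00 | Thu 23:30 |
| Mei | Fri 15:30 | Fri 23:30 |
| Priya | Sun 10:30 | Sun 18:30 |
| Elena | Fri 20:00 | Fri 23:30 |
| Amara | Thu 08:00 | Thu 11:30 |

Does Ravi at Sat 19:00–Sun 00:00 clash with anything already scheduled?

Amara: ends Thu 11:30 at or before Ravi starts Sat 19:00 → clear.
Marcus: ends Thu 23:30 at or before Ravi starts Sat 19:00 → clear.
Mei: ends Fri 23:30 at or before Ravi starts Sat 19:00 → clear.
Elena: ends Fri 23:30 at or before Ravi starts Sat 19:00 → clear.
Tariq: ends Sat 11:00 at or before Ravi starts Sat 19:00 → clear.
Yusuf: ends Sat 12:30 at or before Ravi starts Sat 19:00 → clear.
Priya: starts Sun 10:30 at or after Ravi ends Sun 00:00 → clear.

No — it doesn't clash with anything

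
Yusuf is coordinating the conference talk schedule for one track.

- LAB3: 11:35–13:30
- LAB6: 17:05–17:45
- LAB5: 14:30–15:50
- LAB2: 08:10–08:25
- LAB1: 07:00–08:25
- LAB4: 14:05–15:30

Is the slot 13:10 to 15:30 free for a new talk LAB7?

No — it overlaps LAB3, LAB4, LAB5

LAB1: ends 08:25 at or before LAB7 starts 13:10 → clear.
LAB2: ends 08:25 at or before LAB7 starts 13:10 → clear.
LAB3: starts 11:35 before LAB7 ends 15:30, and ends 13:30 after LAB7 starts 13:10 → overlap.
LAB4: starts 14:05 before LAB7 ends 15:30, and ends 15:30 after LAB7 starts 13:10 → overlap.
LAB5: starts 14:30 before LAB7 ends 15:30, and ends 15:50 after LAB7 starts 13:10 → overlap.
LAB6: starts 17:05 at or after LAB7 ends 15:30 → clear.
LAB7 overlaps LAB3, LAB4, LAB5.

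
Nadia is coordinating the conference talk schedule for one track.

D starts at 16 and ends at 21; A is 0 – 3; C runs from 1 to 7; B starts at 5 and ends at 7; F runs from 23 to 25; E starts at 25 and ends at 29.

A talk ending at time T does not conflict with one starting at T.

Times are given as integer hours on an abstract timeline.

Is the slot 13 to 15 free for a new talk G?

Yes — the slot is free

A: ends 3 at or before G starts 13 → clear.
C: ends 7 at or before G starts 13 → clear.
B: ends 7 at or before G starts 13 → clear.
D: starts 16 at or after G ends 15 → clear.
F: starts 23 at or after G ends 15 → clear.
E: starts 25 at or after G ends 15 → clear.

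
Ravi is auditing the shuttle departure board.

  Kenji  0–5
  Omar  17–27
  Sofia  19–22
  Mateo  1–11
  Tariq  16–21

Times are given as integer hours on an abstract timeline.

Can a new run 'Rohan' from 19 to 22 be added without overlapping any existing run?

No — it overlaps Omar, Sofia, Tariq

Kenji: ends 5 at or before Rohan starts 19 → clear.
Mateo: ends 11 at or before Rohan starts 19 → clear.
Tariq: starts 16 before Rohan ends 22, and ends 21 after Rohan starts 19 → overlap.
Omar: starts 17 before Rohan ends 22, and ends 27 after Rohan starts 19 → overlap.
Sofia: starts 19 before Rohan ends 22, and ends 22 after Rohan starts 19 → overlap.
Rohan overlaps Sofia, Omar, Tariq.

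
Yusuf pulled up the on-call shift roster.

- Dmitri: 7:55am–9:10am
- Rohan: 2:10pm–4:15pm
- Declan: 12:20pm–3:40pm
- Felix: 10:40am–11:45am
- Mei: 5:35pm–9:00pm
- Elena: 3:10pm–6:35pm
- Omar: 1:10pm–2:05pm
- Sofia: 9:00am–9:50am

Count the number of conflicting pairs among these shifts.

6

Sorted by start: Dmitri, Sofia, Felix, Declan, Omar, Rohan, Elena, Mei.
Sofia starts before Dmitri ends → Dmitri and Sofia overlap.
Felix starts after Dmitri ends, so nothing later overlaps Dmitri either.
Felix starts after Sofia ends, so nothing later overlaps Sofia either.
Declan starts after Felix ends, so nothing later overlaps Felix either.
Omar starts before Declan ends → Declan and Omar overlap.
Rohan starts before Declan ends → Declan and Rohan overlap.
Elena starts before Declan ends → Declan and Elena overlap.
Mei starts after Declan ends.
Rohan starts after Omar ends, so nothing later overlaps Omar either.
Elena starts before Rohan ends → Rohan and Elena overlap.
Mei starts after Rohan ends.
Mei starts before Elena ends → Elena and Mei overlap.
Overlapping pairs: Declan & Elena, Declan & Omar, Declan & Rohan, Dmitri & Sofia, Elena & Mei, Elena & Rohan — 6 in total.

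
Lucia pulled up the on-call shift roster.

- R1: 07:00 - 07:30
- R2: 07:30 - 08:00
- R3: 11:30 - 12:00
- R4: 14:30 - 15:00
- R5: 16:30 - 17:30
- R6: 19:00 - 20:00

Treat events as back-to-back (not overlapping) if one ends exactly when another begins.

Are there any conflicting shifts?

Check each pair: they overlap iff neither finishes before the other starts.
Sorted by start: R1, R2, R3, R4, R5, R6.
R2 starts exactly when R1 ends (back-to-back, no overlap) — done with R1.
R3 starts after R2 ends — done with R2.
R4 starts after R3 ends — done with R3.
R5 starts after R4 ends — done with R4.
R6 starts after R5 ends.
Every pair is clear; the schedule has no overlaps.

No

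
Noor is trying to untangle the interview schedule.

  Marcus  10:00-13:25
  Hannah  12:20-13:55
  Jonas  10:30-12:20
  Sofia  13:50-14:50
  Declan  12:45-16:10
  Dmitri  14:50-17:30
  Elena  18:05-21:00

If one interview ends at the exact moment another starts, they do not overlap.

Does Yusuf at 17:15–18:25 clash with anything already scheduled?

Marcus: ends 13:25 at or before Yusuf starts 17:15 → clear.
Jonas: ends 12:20 at or before Yusuf starts 17:15 → clear.
Hannah: ends 13:55 at or before Yusuf starts 17:15 → clear.
Declan: ends 16:10 at or before Yusuf starts 17:15 → clear.
Sofia: ends 14:50 at or before Yusuf starts 17:15 → clear.
Dmitri: starts 14:50 before Yusuf ends 18:25, and ends 17:30 after Yusuf starts 17:15 → overlap.
Elena: starts 18:05 before Yusuf ends 18:25, and ends 21:00 after Yusuf starts 17:15 → overlap.
Yusuf overlaps Dmitri, Elena.

Yes — it overlaps Dmitri, Elena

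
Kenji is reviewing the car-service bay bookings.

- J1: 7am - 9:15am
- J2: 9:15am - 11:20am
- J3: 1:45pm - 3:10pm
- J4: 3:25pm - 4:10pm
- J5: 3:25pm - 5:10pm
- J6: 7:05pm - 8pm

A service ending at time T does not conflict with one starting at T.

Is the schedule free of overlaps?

No

Sorted by start: J1, J2, J3, J4, J5, J6.
J2 starts exactly when J1 ends (back-to-back, no overlap) — done with J1.
J3 starts after J2 ends — done with J2.
J4 starts after J3 ends — done with J3.
J5 starts before J4 ends → J4 and J5 overlap.
That's a conflict, so the schedule is not conflict-free.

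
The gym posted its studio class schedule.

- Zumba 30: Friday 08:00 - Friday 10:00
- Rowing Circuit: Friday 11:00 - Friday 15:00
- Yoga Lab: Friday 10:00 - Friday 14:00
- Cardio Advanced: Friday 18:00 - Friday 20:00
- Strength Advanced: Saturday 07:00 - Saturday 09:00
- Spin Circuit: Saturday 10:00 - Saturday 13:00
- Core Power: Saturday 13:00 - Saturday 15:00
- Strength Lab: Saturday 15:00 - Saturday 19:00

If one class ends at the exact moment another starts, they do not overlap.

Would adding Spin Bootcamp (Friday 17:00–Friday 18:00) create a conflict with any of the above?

No — it doesn't clash with anything

Zumba 30: ends Friday 10:00 at or before Spin Bootcamp starts Friday 17:00 → clear.
Yoga Lab: ends Friday 14:00 at or before Spin Bootcamp starts Friday 17:00 → clear.
Rowing Circuit: ends Friday 15:00 at or before Spin Bootcamp starts Friday 17:00 → clear.
Cardio Advanced: starts Friday 18:00 at or after Spin Bootcamp ends Friday 18:00 → clear.
Strength Advanced: starts Saturday 07:00 at or after Spin Bootcamp ends Friday 18:00 → clear.
Spin Circuit: starts Saturday 10:00 at or after Spin Bootcamp ends Friday 18:00 → clear.
Core Power: starts Saturday 13:00 at or after Spin Bootcamp ends Friday 18:00 → clear.
Strength Lab: starts Saturday 15:00 at or after Spin Bootcamp ends Friday 18:00 → clear.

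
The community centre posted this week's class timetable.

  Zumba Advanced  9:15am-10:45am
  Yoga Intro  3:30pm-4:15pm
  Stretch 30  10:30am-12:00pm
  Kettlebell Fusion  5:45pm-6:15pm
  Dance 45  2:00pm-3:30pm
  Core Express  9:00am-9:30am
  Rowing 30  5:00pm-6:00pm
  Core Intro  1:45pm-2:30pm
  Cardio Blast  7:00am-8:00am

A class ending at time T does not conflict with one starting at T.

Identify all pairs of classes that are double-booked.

Sorted by start: Cardio Blast, Core Express, Zumba Advanced, Stretch 30, Core Intro, Dance 45, Yoga Intro, Rowing 30, Kettlebell Fusion.
Core Express starts after Cardio Blast ends, so Cardio Blast has no further overlaps.
Zumba Advanced starts before Core Express ends → Core Express and Zumba Advanced overlap.
Stretch 30 starts after Core Express ends, so Core Express has no further overlaps.
Stretch 30 starts before Zumba Advanced ends → Zumba Advanced and Stretch 30 overlap.
Core Intro starts after Zumba Advanced ends, so Zumba Advanced has no further overlaps.
Core Intro starts after Stretch 30 ends, so Stretch 30 has no further overlaps.
Dance 45 starts before Core Intro ends → Core Intro and Dance 45 overlap.
Yoga Intro starts after Core Intro ends, so Core Intro has no further overlaps.
Yoga Intro starts exactly when Dance 45 ends (back-to-back, no overlap), so Dance 45 has no further overlaps.
Rowing 30 starts after Yoga Intro ends, so Yoga Intro has no further overlaps.
Kettlebell Fusion starts before Rowing 30 ends → Rowing 30 and Kettlebell Fusion overlap.

Core Express & Zumba Advanced, Core Intro & Dance 45, Kettlebell Fusion & Rowing 30, Stretch 30 & Zumba Advanced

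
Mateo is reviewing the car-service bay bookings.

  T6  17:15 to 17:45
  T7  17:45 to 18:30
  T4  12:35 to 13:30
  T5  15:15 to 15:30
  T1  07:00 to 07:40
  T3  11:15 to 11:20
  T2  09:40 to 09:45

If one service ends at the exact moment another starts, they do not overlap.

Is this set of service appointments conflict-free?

Sorted by start: T1, T2, T3, T4, T5, T6, T7.
T2 starts after T1 ends, so nothing later overlaps T1 either.
T3 starts after T2 ends, so nothing later overlaps T2 either.
T4 starts after T3 ends, so nothing later overlaps T3 either.
T5 starts after T4 ends, so nothing later overlaps T4 either.
T6 starts after T5 ends, so nothing later overlaps T5 either.
T7 starts exactly when T6 ends (back-to-back, no overlap).
Every pair is clear; the schedule has no overlaps.

Yes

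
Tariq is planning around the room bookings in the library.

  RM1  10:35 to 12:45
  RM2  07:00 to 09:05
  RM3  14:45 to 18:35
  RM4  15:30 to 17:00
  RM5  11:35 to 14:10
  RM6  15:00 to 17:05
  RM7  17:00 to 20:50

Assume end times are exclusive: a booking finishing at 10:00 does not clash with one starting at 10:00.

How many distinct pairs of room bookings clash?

Sorted by start: RM2, RM1, RM5, RM3, RM6, RM4, RM7.
RM1 starts after RM2 ends — done with RM2.
RM5 starts before RM1 ends → RM1 and RM5 overlap.
RM3 starts after RM1 ends — done with RM1.
RM3 starts after RM5 ends — done with RM5.
RM6 starts before RM3 ends → RM3 and RM6 overlap.
RM4 starts before RM3 ends → RM3 and RM4 overlap.
RM7 starts before RM3 ends → RM3 and RM7 overlap.
RM4 starts before RM6 ends → RM6 and RM4 overlap.
RM7 starts before RM6 ends → RM6 and RM7 overlap.
RM7 starts exactly when RM4 ends (back-to-back, no overlap).
Overlapping pairs: RM1 & RM5, RM3 & RM4, RM3 & RM6, RM3 & RM7, RM4 & RM6, RM6 & RM7 — 6 in total.

6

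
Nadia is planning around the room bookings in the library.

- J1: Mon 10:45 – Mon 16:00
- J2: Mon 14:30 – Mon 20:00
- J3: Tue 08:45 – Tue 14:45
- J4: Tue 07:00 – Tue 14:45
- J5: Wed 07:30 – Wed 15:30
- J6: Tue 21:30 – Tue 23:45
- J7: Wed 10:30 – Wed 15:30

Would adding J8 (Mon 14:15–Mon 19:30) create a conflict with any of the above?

J1: starts Mon 10:45 before J8 ends Mon 19:30, and ends Mon 16:00 after J8 starts Mon 14:15 → overlap.
J2: starts Mon 14:30 before J8 ends Mon 19:30, and ends Mon 20:00 after J8 starts Mon 14:15 → overlap.
J4: starts Tue 07:00 at or after J8 ends Mon 19:30 → clear.
J3: starts Tue 08:45 at or after J8 ends Mon 19:30 → clear.
J6: starts Tue 21:30 at or after J8 ends Mon 19:30 → clear.
J5: starts Wed 07:30 at or after J8 ends Mon 19:30 → clear.
J7: starts Wed 10:30 at or after J8 ends Mon 19:30 → clear.
J8 overlaps J1, J2.

Yes — it overlaps J1, J2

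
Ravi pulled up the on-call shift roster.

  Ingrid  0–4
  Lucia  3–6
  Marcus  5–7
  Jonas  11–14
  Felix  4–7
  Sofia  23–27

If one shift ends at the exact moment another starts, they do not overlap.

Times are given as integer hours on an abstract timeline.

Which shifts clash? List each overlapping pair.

Sorted by start: Ingrid, Lucia, Felix, Marcus, Jonas, Sofia.
Lucia starts before Ingrid ends → Ingrid and Lucia overlap.
Felix starts exactly when Ingrid ends (back-to-back, no overlap), so Ingrid has no further overlaps.
Felix starts before Lucia ends → Lucia and Felix overlap.
Marcus starts before Lucia ends → Lucia and Marcus overlap.
Jonas starts after Lucia ends, so Lucia has no further overlaps.
Marcus starts before Felix ends → Felix and Marcus overlap.
Jonas starts after Felix ends, so Felix has no further overlaps.
Jonas starts after Marcus ends, so Marcus has no further overlaps.
Sofia starts after Jonas ends.

Felix & Lucia, Felix & Marcus, Ingrid & Lucia, Lucia & Marcus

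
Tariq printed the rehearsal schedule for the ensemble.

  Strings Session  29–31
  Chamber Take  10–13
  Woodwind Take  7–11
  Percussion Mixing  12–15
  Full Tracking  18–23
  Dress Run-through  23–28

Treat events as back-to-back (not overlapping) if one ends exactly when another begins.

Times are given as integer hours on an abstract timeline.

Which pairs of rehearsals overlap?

Chamber Take & Percussion Mixing, Chamber Take & Woodwind Take

Sorted by start: Woodwind Take, Chamber Take, Percussion Mixing, Full Tracking, Dress Run-through, Strings Session.
Chamber Take starts before Woodwind Take ends → Woodwind Take and Chamber Take overlap.
Percussion Mixing starts after Woodwind Take ends, so Woodwind Take has no further overlaps.
Percussion Mixing starts before Chamber Take ends → Chamber Take and Percussion Mixing overlap.
Full Tracking starts after Chamber Take ends, so Chamber Take has no further overlaps.
Full Tracking starts after Percussion Mixing ends, so Percussion Mixing has no further overlaps.
Dress Run-through starts exactly when Full Tracking ends (back-to-back, no overlap), so Full Tracking has no further overlaps.
Strings Session starts after Dress Run-through ends.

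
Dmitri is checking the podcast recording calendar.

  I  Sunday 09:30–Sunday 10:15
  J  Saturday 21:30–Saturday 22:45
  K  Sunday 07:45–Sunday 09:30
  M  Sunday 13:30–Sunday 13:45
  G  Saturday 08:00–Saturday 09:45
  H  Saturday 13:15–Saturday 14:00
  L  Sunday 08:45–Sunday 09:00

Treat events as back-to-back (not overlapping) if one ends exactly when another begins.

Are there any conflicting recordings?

Yes

Sorted by start: G, H, J, K, L, I, M.
H starts after G ends, so G has no further overlaps.
J starts after H ends, so H has no further overlaps.
K starts after J ends, so J has no further overlaps.
L starts before K ends → K and L overlap.
That's a conflict, so the schedule is not conflict-free.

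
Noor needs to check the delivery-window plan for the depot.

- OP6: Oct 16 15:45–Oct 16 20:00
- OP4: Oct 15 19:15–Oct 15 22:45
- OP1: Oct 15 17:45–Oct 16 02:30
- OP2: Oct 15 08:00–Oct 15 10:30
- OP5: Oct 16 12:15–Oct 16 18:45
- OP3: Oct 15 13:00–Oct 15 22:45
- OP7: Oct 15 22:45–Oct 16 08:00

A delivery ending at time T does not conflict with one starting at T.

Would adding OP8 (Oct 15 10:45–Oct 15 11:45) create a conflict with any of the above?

No — it doesn't clash with anything

OP2: ends Oct 15 10:30 at or before OP8 starts Oct 15 10:45 → clear.
OP3: starts Oct 15 13:00 at or after OP8 ends Oct 15 11:45 → clear.
OP1: starts Oct 15 17:45 at or after OP8 ends Oct 15 11:45 → clear.
OP4: starts Oct 15 19:15 at or after OP8 ends Oct 15 11:45 → clear.
OP7: starts Oct 15 22:45 at or after OP8 ends Oct 15 11:45 → clear.
OP5: starts Oct 16 12:15 at or after OP8 ends Oct 15 11:45 → clear.
OP6: starts Oct 16 15:45 at or after OP8 ends Oct 15 11:45 → clear.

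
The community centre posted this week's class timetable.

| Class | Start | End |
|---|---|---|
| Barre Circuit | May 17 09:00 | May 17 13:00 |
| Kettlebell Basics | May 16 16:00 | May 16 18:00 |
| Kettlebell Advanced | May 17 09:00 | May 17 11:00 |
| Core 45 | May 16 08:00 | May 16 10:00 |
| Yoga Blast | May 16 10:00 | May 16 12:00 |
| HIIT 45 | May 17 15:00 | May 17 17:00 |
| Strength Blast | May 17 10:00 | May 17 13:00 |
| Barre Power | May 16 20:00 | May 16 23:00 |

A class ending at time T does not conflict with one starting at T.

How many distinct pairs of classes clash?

Sorted by start: Core 45, Yoga Blast, Kettlebell Basics, Barre Power, Barre Circuit, Kettlebell Advanced, Strength Blast, HIIT 45.
Yoga Blast starts exactly when Core 45 ends (back-to-back, no overlap); Core 45 is clear from here.
Kettlebell Basics starts after Yoga Blast ends; Yoga Blast is clear from here.
Barre Power starts after Kettlebell Basics ends; Kettlebell Basics is clear from here.
Barre Circuit starts after Barre Power ends; Barre Power is clear from here.
Kettlebell Advanced starts before Barre Circuit ends → Barre Circuit and Kettlebell Advanced overlap.
Strength Blast starts before Barre Circuit ends → Barre Circuit and Strength Blast overlap.
HIIT 45 starts after Barre Circuit ends.
Strength Blast starts before Kettlebell Advanced ends → Kettlebell Advanced and Strength Blast overlap.
HIIT 45 starts after Kettlebell Advanced ends.
HIIT 45 starts after Strength Blast ends.
Overlapping pairs: Barre Circuit & Kettlebell Advanced, Barre Circuit & Strength Blast, Kettlebell Advanced & Strength Blast — 3 in total.

3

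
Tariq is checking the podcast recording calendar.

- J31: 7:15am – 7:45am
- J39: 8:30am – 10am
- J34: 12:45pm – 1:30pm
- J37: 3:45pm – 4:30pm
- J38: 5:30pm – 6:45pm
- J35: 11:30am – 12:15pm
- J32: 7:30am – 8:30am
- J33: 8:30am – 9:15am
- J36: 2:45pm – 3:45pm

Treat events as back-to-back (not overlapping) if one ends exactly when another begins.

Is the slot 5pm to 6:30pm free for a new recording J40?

No — it overlaps J38

J31: ends 7:45am at or before J40 starts 5pm → clear.
J32: ends 8:30am at or before J40 starts 5pm → clear.
J33: ends 9:15am at or before J40 starts 5pm → clear.
J39: ends 10am at or before J40 starts 5pm → clear.
J35: ends 12:15pm at or before J40 starts 5pm → clear.
J34: ends 1:30pm at or before J40 starts 5pm → clear.
J36: ends 3:45pm at or before J40 starts 5pm → clear.
J37: ends 4:30pm at or before J40 starts 5pm → clear.
J38: starts 5:30pm before J40 ends 6:30pm, and ends 6:45pm after J40 starts 5pm → overlap.
J40 overlaps J38.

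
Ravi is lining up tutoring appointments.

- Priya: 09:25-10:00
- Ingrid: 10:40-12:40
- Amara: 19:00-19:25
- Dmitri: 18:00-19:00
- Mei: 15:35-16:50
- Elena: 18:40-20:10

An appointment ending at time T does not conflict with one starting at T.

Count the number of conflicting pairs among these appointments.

Check each pair: they overlap iff neither finishes before the other starts.
Sorted by start: Priya, Ingrid, Mei, Dmitri, Elena, Amara.
Ingrid starts after Priya ends — done with Priya.
Mei starts after Ingrid ends — done with Ingrid.
Dmitri starts after Mei ends — done with Mei.
Elena starts before Dmitri ends → Dmitri and Elena overlap.
Amara starts exactly when Dmitri ends (back-to-back, no overlap).
Amara starts before Elena ends → Elena and Amara overlap.
Overlapping pairs: Amara & Elena, Dmitri & Elena — 2 in total.

2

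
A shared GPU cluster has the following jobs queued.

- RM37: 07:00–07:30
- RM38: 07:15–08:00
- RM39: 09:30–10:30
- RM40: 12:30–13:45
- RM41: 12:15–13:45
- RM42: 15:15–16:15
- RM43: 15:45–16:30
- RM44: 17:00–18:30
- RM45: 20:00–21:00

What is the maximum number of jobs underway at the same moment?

Sort all start/end points and keep a running count:
07:00 start RM37 → 1
07:15 start RM38 → 2
07:30 end RM37 → 1
08:00 end RM38 → 0
09:30 start RM39 → 1
10:30 end RM39 → 0
12:15 start RM41 → 1
12:30 start RM40 → 2
13:45 end RM40 → 1
13:45 end RM41 → 0
15:15 start RM42 → 1
15:45 start RM43 → 2
16:15 end RM42 → 1
16:30 end RM43 → 0
17:00 start RM44 → 1
18:30 end RM44 → 0
20:00 start RM45 → 1
21:00 end RM45 → 0
Peak is 2, at 07:15 (RM37, RM38).

2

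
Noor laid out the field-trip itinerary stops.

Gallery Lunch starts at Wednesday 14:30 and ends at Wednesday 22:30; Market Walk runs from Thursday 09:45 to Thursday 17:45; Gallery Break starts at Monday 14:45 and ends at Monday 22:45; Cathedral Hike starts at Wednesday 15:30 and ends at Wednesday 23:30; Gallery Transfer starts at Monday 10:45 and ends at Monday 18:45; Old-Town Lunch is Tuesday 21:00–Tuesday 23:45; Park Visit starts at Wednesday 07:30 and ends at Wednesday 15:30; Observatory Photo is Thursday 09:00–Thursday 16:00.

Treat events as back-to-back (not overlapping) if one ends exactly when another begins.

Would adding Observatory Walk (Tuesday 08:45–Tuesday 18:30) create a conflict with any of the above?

No — it doesn't clash with anything

Gallery Transfer: ends Monday 18:45 at or before Observatory Walk starts Tuesday 08:45 → clear.
Gallery Break: ends Monday 22:45 at or before Observatory Walk starts Tuesday 08:45 → clear.
Old-Town Lunch: starts Tuesday 21:00 at or after Observatory Walk ends Tuesday 18:30 → clear.
Park Visit: starts Wednesday 07:30 at or after Observatory Walk ends Tuesday 18:30 → clear.
Gallery Lunch: starts Wednesday 14:30 at or after Observatory Walk ends Tuesday 18:30 → clear.
Cathedral Hike: starts Wednesday 15:30 at or after Observatory Walk ends Tuesday 18:30 → clear.
Observatory Photo: starts Thursday 09:00 at or after Observatory Walk ends Tuesday 18:30 → clear.
Market Walk: starts Thursday 09:45 at or after Observatory Walk ends Tuesday 18:30 → clear.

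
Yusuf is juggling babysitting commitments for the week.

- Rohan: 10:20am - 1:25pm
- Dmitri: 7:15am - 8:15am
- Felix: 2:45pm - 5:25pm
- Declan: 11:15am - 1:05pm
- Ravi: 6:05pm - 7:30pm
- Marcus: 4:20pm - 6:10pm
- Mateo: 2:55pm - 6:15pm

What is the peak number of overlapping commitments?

3

Sort all start/end points and keep a running count:
7:15am start Dmitri → 1
8:15am end Dmitri → 0
10:20am start Rohan → 1
11:15am start Declan → 2
1:05pm end Declan → 1
1:25pm end Rohan → 0
2:45pm start Felix → 1
2:55pm start Mateo → 2
4:20pm start Marcus → 3
5:25pm end Felix → 2
6:05pm start Ravi → 3
6:10pm end Marcus → 2
6:15pm end Mateo → 1
7:30pm end Ravi → 0
Peak is 3, at 4:20pm (Felix, Marcus, Mateo).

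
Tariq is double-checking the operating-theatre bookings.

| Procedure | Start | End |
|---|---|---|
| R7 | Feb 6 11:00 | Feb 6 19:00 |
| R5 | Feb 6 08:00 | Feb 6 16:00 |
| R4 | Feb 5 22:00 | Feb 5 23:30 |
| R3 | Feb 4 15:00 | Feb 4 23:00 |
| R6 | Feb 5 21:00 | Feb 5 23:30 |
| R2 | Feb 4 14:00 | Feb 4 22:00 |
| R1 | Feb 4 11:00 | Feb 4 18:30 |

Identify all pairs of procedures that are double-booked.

R1 & R2, R1 & R3, R2 & R3, R4 & R6, R5 & R7

Check each pair: they overlap iff neither finishes before the other starts.
Sorted by start: R1, R2, R3, R6, R4, R5, R7.
R2 starts before R1 ends → R1 and R2 overlap.
R3 starts before R1 ends → R1 and R3 overlap.
R6 starts after R1 ends, so nothing later overlaps R1 either.
R3 starts before R2 ends → R2 and R3 overlap.
R6 starts after R2 ends, so nothing later overlaps R2 either.
R6 starts after R3 ends, so nothing later overlaps R3 either.
R4 starts before R6 ends → R6 and R4 overlap.
R5 starts after R6 ends, so nothing later overlaps R6 either.
R5 starts after R4 ends, so nothing later overlaps R4 either.
R7 starts before R5 ends → R5 and R7 overlap.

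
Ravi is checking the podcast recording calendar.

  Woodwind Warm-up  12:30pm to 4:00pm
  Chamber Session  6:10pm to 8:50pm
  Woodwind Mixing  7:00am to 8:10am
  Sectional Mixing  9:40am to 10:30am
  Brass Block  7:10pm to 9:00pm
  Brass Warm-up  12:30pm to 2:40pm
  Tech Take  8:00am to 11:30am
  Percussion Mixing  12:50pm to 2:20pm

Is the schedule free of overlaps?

Check each pair: they overlap iff neither finishes before the other starts.
Sorted by start: Woodwind Mixing, Tech Take, Sectional Mixing, Woodwind Warm-up, Brass Warm-up, Percussion Mixing, Chamber Session, Brass Block.
Tech Take starts before Woodwind Mixing ends → Woodwind Mixing and Tech Take overlap.
That's a conflict, so the schedule is not conflict-free.

No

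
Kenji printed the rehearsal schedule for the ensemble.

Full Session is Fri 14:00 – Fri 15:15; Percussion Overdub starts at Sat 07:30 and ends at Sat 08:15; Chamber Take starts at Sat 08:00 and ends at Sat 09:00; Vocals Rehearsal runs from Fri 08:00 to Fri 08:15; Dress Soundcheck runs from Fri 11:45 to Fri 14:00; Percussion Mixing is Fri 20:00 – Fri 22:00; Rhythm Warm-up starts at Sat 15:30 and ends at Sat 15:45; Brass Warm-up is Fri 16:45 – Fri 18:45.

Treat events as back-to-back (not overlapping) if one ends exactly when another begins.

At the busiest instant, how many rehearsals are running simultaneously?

2

Sort all start/end points and keep a running count:
Fri 08:00 start Vocals Rehearsal → 1
Fri 08:15 end Vocals Rehearsal → 0
Fri 11:45 start Dress Soundcheck → 1
Fri 14:00 end Dress Soundcheck → 0
Fri 14:00 start Full Session → 1
Fri 15:15 end Full Session → 0
Fri 16:45 start Brass Warm-up → 1
Fri 18:45 end Brass Warm-up → 0
Fri 20:00 start Percussion Mixing → 1
Fri 22:00 end Percussion Mixing → 0
Sat 07:30 start Percussion Overdub → 1
Sat 08:00 start Chamber Take → 2
Sat 08:15 end Percussion Overdub → 1
Sat 09:00 end Chamber Take → 0
Sat 15:30 start Rhythm Warm-up → 1
Sat 15:45 end Rhythm Warm-up → 0
Peak is 2, at Sat 08:00 (Chamber Take, Percussion Overdub).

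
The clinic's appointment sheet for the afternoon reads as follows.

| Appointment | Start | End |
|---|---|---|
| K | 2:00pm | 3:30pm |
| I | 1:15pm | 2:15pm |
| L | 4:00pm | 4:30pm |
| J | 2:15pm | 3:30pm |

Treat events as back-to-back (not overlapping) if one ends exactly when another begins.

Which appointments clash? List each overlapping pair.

Two intervals overlap when each starts before the other ends.
Sorted by start: I, K, J, L.
K starts before I ends → I and K overlap.
J starts exactly when I ends (back-to-back, no overlap); I is clear from here.
J starts before K ends → K and J overlap.
L starts after K ends.
L starts after J ends.

I & K, J & K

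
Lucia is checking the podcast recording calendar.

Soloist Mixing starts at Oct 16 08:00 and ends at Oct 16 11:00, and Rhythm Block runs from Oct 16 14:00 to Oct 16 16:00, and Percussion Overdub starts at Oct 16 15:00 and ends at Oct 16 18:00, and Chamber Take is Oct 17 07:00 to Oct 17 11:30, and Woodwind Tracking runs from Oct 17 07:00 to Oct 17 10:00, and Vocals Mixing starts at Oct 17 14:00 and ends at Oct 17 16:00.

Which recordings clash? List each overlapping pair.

Chamber Take & Woodwind Tracking, Percussion Overdub & Rhythm Block

Sorted by start: Soloist Mixing, Rhythm Block, Percussion Overdub, Chamber Take, Woodwind Tracking, Vocals Mixing.
Rhythm Block starts after Soloist Mixing ends — done with Soloist Mixing.
Percussion Overdub starts before Rhythm Block ends → Rhythm Block and Percussion Overdub overlap.
Chamber Take starts after Rhythm Block ends — done with Rhythm Block.
Chamber Take starts after Percussion Overdub ends — done with Percussion Overdub.
Woodwind Tracking starts before Chamber Take ends → Chamber Take and Woodwind Tracking overlap.
Vocals Mixing starts after Chamber Take ends.
Vocals Mixing starts after Woodwind Tracking ends.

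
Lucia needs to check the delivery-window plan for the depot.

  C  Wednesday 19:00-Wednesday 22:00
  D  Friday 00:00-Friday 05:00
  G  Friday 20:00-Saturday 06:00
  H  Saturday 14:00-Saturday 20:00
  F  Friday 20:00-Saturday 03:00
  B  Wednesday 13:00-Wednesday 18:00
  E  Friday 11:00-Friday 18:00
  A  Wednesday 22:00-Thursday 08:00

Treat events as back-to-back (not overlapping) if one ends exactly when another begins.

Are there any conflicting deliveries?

Two intervals overlap when each starts before the other ends.
Sorted by start: B, C, A, D, E, F, G, H.
C starts after B ends, so B has no further overlaps.
A starts exactly when C ends (back-to-back, no overlap), so C has no further overlaps.
D starts after A ends, so A has no further overlaps.
E starts after D ends, so D has no further overlaps.
F starts after E ends, so E has no further overlaps.
G starts before F ends → F and G overlap.
That's a conflict, so the schedule is not conflict-free.

Yes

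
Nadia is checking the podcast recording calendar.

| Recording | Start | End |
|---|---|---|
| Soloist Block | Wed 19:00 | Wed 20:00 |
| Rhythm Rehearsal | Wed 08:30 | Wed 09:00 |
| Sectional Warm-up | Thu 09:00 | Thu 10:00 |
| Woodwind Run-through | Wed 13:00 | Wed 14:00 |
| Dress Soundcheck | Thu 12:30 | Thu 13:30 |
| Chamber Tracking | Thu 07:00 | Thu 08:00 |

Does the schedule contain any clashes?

Two intervals overlap when each starts before the other ends.
Sorted by start: Rhythm Rehearsal, Woodwind Run-through, Soloist Block, Chamber Tracking, Sectional Warm-up, Dress Soundcheck.
Woodwind Run-through starts after Rhythm Rehearsal ends — done with Rhythm Rehearsal.
Soloist Block starts after Woodwind Run-through ends — done with Woodwind Run-through.
Chamber Tracking starts after Soloist Block ends — done with Soloist Block.
Sectional Warm-up starts after Chamber Tracking ends — done with Chamber Tracking.
Dress Soundcheck starts after Sectional Warm-up ends.
Every pair is clear; the schedule has no overlaps.

No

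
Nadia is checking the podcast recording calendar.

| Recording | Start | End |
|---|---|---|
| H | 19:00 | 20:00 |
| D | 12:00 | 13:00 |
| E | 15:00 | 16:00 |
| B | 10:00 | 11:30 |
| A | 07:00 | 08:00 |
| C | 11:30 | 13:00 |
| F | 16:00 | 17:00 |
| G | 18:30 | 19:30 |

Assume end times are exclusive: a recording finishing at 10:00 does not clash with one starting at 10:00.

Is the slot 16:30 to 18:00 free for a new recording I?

A: ends 08:00 at or before I starts 16:30 → clear.
B: ends 11:30 at or before I starts 16:30 → clear.
C: ends 13:00 at or before I starts 16:30 → clear.
D: ends 13:00 at or before I starts 16:30 → clear.
E: ends 16:00 at or before I starts 16:30 → clear.
F: starts 16:00 before I ends 18:00, and ends 17:00 after I starts 16:30 → overlap.
G: starts 18:30 at or after I ends 18:00 → clear.
H: starts 19:00 at or after I ends 18:00 → clear.
I overlaps F.

No — it overlaps F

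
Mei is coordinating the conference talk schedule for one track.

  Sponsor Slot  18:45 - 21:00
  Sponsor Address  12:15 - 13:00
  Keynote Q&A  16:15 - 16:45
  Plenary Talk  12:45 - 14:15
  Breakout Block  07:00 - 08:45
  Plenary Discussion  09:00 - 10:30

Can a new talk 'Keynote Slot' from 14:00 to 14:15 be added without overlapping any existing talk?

Breakout Block: ends 08:45 at or before Keynote Slot starts 14:00 → clear.
Plenary Discussion: ends 10:30 at or before Keynote Slot starts 14:00 → clear.
Sponsor Address: ends 13:00 at or before Keynote Slot starts 14:00 → clear.
Plenary Talk: starts 12:45 before Keynote Slot ends 14:15, and ends 14:15 after Keynote Slot starts 14:00 → overlap.
Keynote Q&A: starts 16:15 at or after Keynote Slot ends 14:15 → clear.
Sponsor Slot: starts 18:45 at or after Keynote Slot ends 14:15 → clear.
Keynote Slot overlaps Plenary Talk.

No — it overlaps Plenary Talk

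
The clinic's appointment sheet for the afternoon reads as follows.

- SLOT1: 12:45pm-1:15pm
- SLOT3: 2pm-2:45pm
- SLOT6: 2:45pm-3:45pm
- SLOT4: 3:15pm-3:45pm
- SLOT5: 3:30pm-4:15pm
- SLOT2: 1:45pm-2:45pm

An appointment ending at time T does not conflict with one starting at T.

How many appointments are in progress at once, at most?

Sweep the timeline, counting +1 at each start and −1 at each end (ends before starts at a tie):
12:45pm start SLOT1 → 1
1:15pm end SLOT1 → 0
1:45pm start SLOT2 → 1
2pm start SLOT3 → 2
2:45pm end SLOT2 → 1
2:45pm end SLOT3 → 0
2:45pm start SLOT6 → 1
3:15pm start SLOT4 → 2
3:30pm start SLOT5 → 3
3:45pm end SLOT4 → 2
3:45pm end SLOT6 → 1
4:15pm end SLOT5 → 0
Peak is 3, at 3:30pm (SLOT4, SLOT5, SLOT6).

3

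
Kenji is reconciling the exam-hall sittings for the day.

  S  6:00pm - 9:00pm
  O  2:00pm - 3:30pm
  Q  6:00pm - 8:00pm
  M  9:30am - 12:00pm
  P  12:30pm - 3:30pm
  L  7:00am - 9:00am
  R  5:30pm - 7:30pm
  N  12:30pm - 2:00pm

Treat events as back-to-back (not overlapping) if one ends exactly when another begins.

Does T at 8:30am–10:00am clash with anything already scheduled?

L: starts 7:00am before T ends 10:00am, and ends 9:00am after T starts 8:30am → overlap.
M: starts 9:30am before T ends 10:00am, and ends 12:00pm after T starts 8:30am → overlap.
N: starts 12:30pm at or after T ends 10:00am → clear.
P: starts 12:30pm at or after T ends 10:00am → clear.
O: starts 2:00pm at or after T ends 10:00am → clear.
R: starts 5:30pm at or after T ends 10:00am → clear.
Q: starts 6:00pm at or after T ends 10:00am → clear.
S: starts 6:00pm at or after T ends 10:00am → clear.
T overlaps L, M.

Yes — it overlaps L, M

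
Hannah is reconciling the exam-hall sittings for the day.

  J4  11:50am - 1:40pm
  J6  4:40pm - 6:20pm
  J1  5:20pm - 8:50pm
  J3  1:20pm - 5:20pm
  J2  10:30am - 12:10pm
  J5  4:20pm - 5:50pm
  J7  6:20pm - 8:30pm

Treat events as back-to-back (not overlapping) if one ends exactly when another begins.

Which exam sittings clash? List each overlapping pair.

Sorted by start: J2, J4, J3, J5, J6, J1, J7.
J4 starts before J2 ends → J2 and J4 overlap.
J3 starts after J2 ends; J2 is clear from here.
J3 starts before J4 ends → J4 and J3 overlap.
J5 starts after J4 ends; J4 is clear from here.
J5 starts before J3 ends → J3 and J5 overlap.
J6 starts before J3 ends → J3 and J6 overlap.
J1 starts exactly when J3 ends (back-to-back, no overlap); J3 is clear from here.
J6 starts before J5 ends → J5 and J6 overlap.
J1 starts before J5 ends → J5 and J1 overlap.
J7 starts after J5 ends.
J1 starts before J6 ends → J6 and J1 overlap.
J7 starts exactly when J6 ends (back-to-back, no overlap).
J7 starts before J1 ends → J1 and J7 overlap.

J1 & J5, J1 & J6, J1 & J7, J2 & J4, J3 & J4, J3 & J5, J3 & J6, J5 & J6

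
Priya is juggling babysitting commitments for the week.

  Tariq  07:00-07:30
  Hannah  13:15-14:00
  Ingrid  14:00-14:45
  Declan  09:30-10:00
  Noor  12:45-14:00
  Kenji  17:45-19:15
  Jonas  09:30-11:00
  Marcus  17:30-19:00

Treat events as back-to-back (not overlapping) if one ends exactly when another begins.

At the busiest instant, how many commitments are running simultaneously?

2

Sweep the timeline, counting +1 at each start and −1 at each end (ends before starts at a tie):
07:00 start Tariq → 1
07:30 end Tariq → 0
09:30 start Declan → 1
09:30 start Jonas → 2
10:00 end Declan → 1
11:00 end Jonas → 0
12:45 start Noor → 1
13:15 start Hannah → 2
14:00 end Hannah → 1
14:00 end Noor → 0
14:00 start Ingrid → 1
14:45 end Ingrid → 0
17:30 start Marcus → 1
17:45 start Kenji → 2
19:00 end Marcus → 1
19:15 end Kenji → 0
Peak is 2, at 09:30 (Declan, Jonas).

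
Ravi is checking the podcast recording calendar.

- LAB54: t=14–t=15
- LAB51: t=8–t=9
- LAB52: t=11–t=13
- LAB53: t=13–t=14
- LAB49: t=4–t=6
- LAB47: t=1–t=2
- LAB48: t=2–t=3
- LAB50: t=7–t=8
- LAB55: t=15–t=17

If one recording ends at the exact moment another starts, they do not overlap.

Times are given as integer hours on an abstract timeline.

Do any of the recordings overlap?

Check each pair: they overlap iff neither finishes before the other starts.
Sorted by start: LAB47, LAB48, LAB49, LAB50, LAB51, LAB52, LAB53, LAB54, LAB55.
LAB48 starts exactly when LAB47 ends (back-to-back, no overlap) — done with LAB47.
LAB49 starts after LAB48 ends — done with LAB48.
LAB50 starts after LAB49 ends — done with LAB49.
LAB51 starts exactly when LAB50 ends (back-to-back, no overlap) — done with LAB50.
LAB52 starts after LAB51 ends — done with LAB51.
LAB53 starts exactly when LAB52 ends (back-to-back, no overlap) — done with LAB52.
LAB54 starts exactly when LAB53 ends (back-to-back, no overlap) — done with LAB53.
LAB55 starts exactly when LAB54 ends (back-to-back, no overlap).
Every pair is clear; the schedule has no overlaps.

No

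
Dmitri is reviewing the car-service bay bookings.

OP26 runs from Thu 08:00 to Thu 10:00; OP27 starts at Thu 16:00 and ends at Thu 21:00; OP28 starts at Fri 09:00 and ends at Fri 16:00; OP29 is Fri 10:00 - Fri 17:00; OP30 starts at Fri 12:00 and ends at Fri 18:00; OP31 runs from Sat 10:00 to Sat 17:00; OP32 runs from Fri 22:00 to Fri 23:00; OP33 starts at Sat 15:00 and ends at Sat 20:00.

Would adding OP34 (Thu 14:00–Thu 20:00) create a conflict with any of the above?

Yes — it overlaps OP27

OP26: ends Thu 10:00 at or before OP34 starts Thu 14:00 → clear.
OP27: starts Thu 16:00 before OP34 ends Thu 20:00, and ends Thu 21:00 after OP34 starts Thu 14:00 → overlap.
OP28: starts Fri 09:00 at or after OP34 ends Thu 20:00 → clear.
OP29: starts Fri 10:00 at or after OP34 ends Thu 20:00 → clear.
OP30: starts Fri 12:00 at or after OP34 ends Thu 20:00 → clear.
OP32: starts Fri 22:00 at or after OP34 ends Thu 20:00 → clear.
OP31: starts Sat 10:00 at or after OP34 ends Thu 20:00 → clear.
OP33: starts Sat 15:00 at or after OP34 ends Thu 20:00 → clear.
OP34 overlaps OP27.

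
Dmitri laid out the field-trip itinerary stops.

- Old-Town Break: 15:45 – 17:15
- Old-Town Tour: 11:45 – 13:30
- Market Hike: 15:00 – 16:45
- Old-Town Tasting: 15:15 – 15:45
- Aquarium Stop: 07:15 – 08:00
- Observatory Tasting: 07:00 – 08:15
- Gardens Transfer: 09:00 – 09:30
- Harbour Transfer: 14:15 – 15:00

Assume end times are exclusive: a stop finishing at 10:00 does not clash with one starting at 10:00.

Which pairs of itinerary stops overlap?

Aquarium Stop & Observatory Tasting, Market Hike & Old-Town Break, Market Hike & Old-Town Tasting

Sorted by start: Observatory Tasting, Aquarium Stop, Gardens Transfer, Old-Town Tour, Harbour Transfer, Market Hike, Old-Town Tasting, Old-Town Break.
Aquarium Stop starts before Observatory Tasting ends → Observatory Tasting and Aquarium Stop overlap.
Gardens Transfer starts after Observatory Tasting ends, so Observatory Tasting has no further overlaps.
Gardens Transfer starts after Aquarium Stop ends, so Aquarium Stop has no further overlaps.
Old-Town Tour starts after Gardens Transfer ends, so Gardens Transfer has no further overlaps.
Harbour Transfer starts after Old-Town Tour ends, so Old-Town Tour has no further overlaps.
Market Hike starts exactly when Harbour Transfer ends (back-to-back, no overlap), so Harbour Transfer has no further overlaps.
Old-Town Tasting starts before Market Hike ends → Market Hike and Old-Town Tasting overlap.
Old-Town Break starts before Market Hike ends → Market Hike and Old-Town Break overlap.
Old-Town Break starts exactly when Old-Town Tasting ends (back-to-back, no overlap).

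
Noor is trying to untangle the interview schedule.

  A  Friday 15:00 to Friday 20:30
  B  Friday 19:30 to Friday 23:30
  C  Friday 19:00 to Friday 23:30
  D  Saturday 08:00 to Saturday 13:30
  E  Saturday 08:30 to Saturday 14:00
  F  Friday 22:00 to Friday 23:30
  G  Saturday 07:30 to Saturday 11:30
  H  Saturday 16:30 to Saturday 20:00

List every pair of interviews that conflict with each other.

Two intervals overlap when each starts before the other ends.
Sorted by start: A, C, B, F, G, D, E, H.
C starts before A ends → A and C overlap.
B starts before A ends → A and B overlap.
F starts after A ends — done with A.
B starts before C ends → C and B overlap.
F starts before C ends → C and F overlap.
G starts after C ends — done with C.
F starts before B ends → B and F overlap.
G starts after B ends — done with B.
G starts after F ends — done with F.
D starts before G ends → G and D overlap.
E starts before G ends → G and E overlap.
H starts after G ends.
E starts before D ends → D and E overlap.
H starts after D ends.
H starts after E ends.

A & B, A & C, B & C, B & F, C & F, D & E, D & G, E & G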